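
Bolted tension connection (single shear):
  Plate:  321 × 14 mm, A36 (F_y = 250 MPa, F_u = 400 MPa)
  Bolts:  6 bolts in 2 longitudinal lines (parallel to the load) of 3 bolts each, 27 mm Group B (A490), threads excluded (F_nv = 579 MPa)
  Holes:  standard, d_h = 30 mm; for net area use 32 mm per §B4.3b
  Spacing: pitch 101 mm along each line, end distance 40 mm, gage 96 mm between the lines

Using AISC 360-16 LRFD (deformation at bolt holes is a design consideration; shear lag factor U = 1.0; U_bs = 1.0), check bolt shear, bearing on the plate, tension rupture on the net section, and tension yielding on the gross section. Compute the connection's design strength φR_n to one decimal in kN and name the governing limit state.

Bolt shear: A_b = π(27)²/4 = 572.56 mm². φR_n = 0.75 × 579 × 572.56 × 6 × 1 = 1491.8 kN.
Bearing (14 mm plate, F_u = 400 MPa): end bolts L_c = 40 − 30/2 = 25, R_n = min(1.2×25×14×400, 2.4×27×14×400) = 168 kN/bolt; interior L_c = 101 − 30 = 71, R_n = 362.88 kN/bolt. φR_n = 0.75 × (2×168 + 4×362.88) = 1340.6 kN.
Tension rupture (net): A_n = (321 − 2×32)×14 = 3598 mm² (U = 1.0, A_e = A_n). φR_n = 0.75 × 400 × 3598 = 1079.4 kN.
Tension yield (gross): A_g = 321×14 = 4494 mm². φR_n = 0.90 × 250 × 4494 = 1011.2 kN.
Governing: min(1491.8, 1340.6, 1079.4, 1011.2) = 1011.2 kN → gross-section yield.

1011.2 kN (gross-section yield governs)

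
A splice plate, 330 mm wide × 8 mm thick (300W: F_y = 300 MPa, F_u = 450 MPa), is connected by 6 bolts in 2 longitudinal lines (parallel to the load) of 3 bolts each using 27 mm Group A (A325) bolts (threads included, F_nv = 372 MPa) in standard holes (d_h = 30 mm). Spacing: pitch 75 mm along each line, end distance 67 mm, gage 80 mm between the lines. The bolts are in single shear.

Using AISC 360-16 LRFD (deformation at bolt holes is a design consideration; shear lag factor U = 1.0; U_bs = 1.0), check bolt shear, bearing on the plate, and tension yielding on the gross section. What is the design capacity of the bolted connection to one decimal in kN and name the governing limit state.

Bolt shear: A_b = π(27)²/4 = 572.56 mm². φR_n = 0.75 × 372 × 572.56 × 6 × 1 = 958.5 kN.
Bearing (8 mm plate, F_u = 450 MPa): end bolts L_c = 67 − 30/2 = 52, R_n = min(1.2×52×8×450, 2.4×27×8×450) = 224.64 kN/bolt; interior L_c = 75 − 30 = 45, R_n = 194.4 kN/bolt. φR_n = 0.75 × (2×224.64 + 4×194.4) = 920.2 kN.
Tension yield (gross): A_g = 330×8 = 2640 mm². φR_n = 0.90 × 300 × 2640 = 712.8 kN.
Governing: min(958.5, 920.2, 712.8) = 712.8 kN → gross-section yield.

712.8 kN (gross-section yield governs)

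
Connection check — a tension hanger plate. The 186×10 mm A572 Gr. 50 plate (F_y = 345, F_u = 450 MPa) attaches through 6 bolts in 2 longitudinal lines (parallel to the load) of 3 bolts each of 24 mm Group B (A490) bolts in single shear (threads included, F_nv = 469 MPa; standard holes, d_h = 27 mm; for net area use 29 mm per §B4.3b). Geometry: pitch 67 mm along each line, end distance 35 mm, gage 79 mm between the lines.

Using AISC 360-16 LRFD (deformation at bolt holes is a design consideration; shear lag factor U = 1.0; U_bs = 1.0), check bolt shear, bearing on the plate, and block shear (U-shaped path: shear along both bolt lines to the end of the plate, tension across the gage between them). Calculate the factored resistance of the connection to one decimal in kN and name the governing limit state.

Bolt shear: A_b = π(24)²/4 = 452.39 mm². φR_n = 0.75 × 469 × 452.39 × 6 × 1 = 954.8 kN.
Bearing (10 mm plate, F_u = 450 MPa): end bolts L_c = 35 − 27/2 = 21.5, R_n = min(1.2×21.5×10×450, 2.4×24×10×450) = 116.1 kN/bolt; interior L_c = 67 − 27 = 40, R_n = 216 kN/bolt. φR_n = 0.75 × (2×116.1 + 4×216) = 822.2 kN.
Block shear: shear path 2×[35+2×67] = 2×169 mm, A_gv = 3380, A_nv = 2×(169 − 2.5×29)×10 = 1930 mm²; tension across gage: (79 − 1×29)×10 = 500 mm². R_n = min(0.6×450×1930, 0.6×345×3380) + 1.0×450×500 = min(521.1, 699.66) + 225 = 746.1 kN. φR_n = 0.75 × 746.1 = 559.6 kN.
Governing: min(954.8, 822.2, 559.6) = 559.6 kN → block shear.

559.6 kN (block shear governs)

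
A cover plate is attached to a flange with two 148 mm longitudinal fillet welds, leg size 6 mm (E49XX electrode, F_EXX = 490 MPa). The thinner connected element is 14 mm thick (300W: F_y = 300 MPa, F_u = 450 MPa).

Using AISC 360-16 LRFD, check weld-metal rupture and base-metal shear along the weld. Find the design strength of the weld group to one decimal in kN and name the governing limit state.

Weld metal: throat = 0.707×6 = 4.242 mm, L = 2×148 = 296 mm. φR_n = 0.75 × 0.6 × 490 × 4.242 × 296 = 276.9 kN.
Base metal shear (14 mm plate): yield φR_n = 1.0×0.6×300×14×296 = 745.9 kN; rupture φR_n = 0.75×0.6×450×14×296 = 839.2 kN; take 745.9 kN (yield).
Governing: min(276.9, 745.9) = 276.9 kN → weld metal.

276.9 kN (weld metal governs)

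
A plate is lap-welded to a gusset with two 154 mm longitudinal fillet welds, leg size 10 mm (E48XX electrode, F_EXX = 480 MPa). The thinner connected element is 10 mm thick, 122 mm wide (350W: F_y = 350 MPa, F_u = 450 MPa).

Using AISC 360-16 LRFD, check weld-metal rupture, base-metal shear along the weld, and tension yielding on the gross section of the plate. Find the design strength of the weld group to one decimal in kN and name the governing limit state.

Weld metal: throat = 0.707×10 = 7.07 mm, L = 2×154 = 308 mm. φR_n = 0.75 × 0.6 × 480 × 7.07 × 308 = 470.4 kN.
Base metal shear (10 mm plate): yield φR_n = 1.0×0.6×350×10×308 = 646.8 kN; rupture φR_n = 0.75×0.6×450×10×308 = 623.7 kN; take 623.7 kN (rupture).
Tension yield (gross): A_g = 122×10 = 1220 mm². φR_n = 0.90 × 350 × 1220 = 384.3 kN.
Governing: min(470.4, 623.7, 384.3) = 384.3 kN → gross-section yield.

384.3 kN (gross-section yield governs)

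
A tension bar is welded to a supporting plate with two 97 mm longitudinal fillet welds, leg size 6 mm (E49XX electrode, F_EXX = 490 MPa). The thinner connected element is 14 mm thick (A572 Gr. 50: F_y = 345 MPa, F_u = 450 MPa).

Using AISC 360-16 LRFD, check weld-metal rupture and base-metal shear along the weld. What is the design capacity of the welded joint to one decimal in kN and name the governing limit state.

181.5 kN (weld metal governs)

Weld metal: throat = 0.707×6 = 4.242 mm, L = 2×97 = 194 mm. φR_n = 0.75 × 0.6 × 490 × 4.242 × 194 = 181.5 kN.
Base metal shear (14 mm plate): yield φR_n = 1.0×0.6×345×14×194 = 562.2 kN; rupture φR_n = 0.75×0.6×450×14×194 = 550.0 kN; take 550.0 kN (rupture).
Governing: min(181.5, 550.0) = 181.5 kN → weld metal.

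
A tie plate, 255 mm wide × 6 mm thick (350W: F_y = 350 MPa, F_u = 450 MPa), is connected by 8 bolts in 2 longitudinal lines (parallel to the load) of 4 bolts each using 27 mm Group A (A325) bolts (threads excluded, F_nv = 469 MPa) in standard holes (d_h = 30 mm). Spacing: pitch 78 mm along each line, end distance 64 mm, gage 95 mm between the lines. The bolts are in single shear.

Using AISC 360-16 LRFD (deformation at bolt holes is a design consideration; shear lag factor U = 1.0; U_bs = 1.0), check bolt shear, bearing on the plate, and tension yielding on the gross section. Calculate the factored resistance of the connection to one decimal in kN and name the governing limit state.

Bolt shear: A_b = π(27)²/4 = 572.56 mm². φR_n = 0.75 × 469 × 572.56 × 8 × 1 = 1611.2 kN.
Bearing (6 mm plate, F_u = 450 MPa): end bolts L_c = 64 − 30/2 = 49, R_n = min(1.2×49×6×450, 2.4×27×6×450) = 158.76 kN/bolt; interior L_c = 78 − 30 = 48, R_n = 155.52 kN/bolt. φR_n = 0.75 × (2×158.76 + 6×155.52) = 938.0 kN.
Tension yield (gross): A_g = 255×6 = 1530 mm². φR_n = 0.90 × 350 × 1530 = 482.0 kN.
Governing: min(1611.2, 938.0, 482.0) = 482.0 kN → gross-section yield.

482.0 kN (gross-section yield governs)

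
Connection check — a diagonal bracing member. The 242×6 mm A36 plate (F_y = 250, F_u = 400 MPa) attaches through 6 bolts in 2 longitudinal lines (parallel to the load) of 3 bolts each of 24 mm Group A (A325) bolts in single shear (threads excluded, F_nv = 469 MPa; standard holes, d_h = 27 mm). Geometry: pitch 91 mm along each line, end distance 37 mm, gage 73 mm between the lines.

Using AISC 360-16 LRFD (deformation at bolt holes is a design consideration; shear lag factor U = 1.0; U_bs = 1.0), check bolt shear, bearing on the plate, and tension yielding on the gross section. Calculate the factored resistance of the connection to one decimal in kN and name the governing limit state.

Bolt shear: A_b = π(24)²/4 = 452.39 mm². φR_n = 0.75 × 469 × 452.39 × 6 × 1 = 954.8 kN.
Bearing (6 mm plate, F_u = 400 MPa): end bolts L_c = 37 − 27/2 = 23.5, R_n = min(1.2×23.5×6×400, 2.4×24×6×400) = 67.68 kN/bolt; interior L_c = 91 − 27 = 64, R_n = 138.24 kN/bolt. φR_n = 0.75 × (2×67.68 + 4×138.24) = 516.2 kN.
Tension yield (gross): A_g = 242×6 = 1452 mm². φR_n = 0.90 × 250 × 1452 = 326.7 kN.
Governing: min(954.8, 516.2, 326.7) = 326.7 kN → gross-section yield.

326.7 kN (gross-section yield governs)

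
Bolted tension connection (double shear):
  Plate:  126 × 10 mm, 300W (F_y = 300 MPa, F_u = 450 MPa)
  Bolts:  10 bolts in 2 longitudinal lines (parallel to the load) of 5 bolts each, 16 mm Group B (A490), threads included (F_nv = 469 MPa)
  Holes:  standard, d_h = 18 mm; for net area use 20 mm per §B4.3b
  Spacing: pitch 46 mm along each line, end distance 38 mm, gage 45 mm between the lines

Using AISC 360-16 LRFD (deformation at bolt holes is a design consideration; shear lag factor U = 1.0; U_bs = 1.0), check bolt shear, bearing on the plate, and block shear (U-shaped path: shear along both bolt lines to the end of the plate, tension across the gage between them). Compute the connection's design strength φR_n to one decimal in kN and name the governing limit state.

Bolt shear: A_b = π(16)²/4 = 201.06 mm². φR_n = 0.75 × 469 × 201.06 × 10 × 2 = 1414.5 kN.
Bearing (10 mm plate, F_u = 450 MPa): end bolts L_c = 38 − 18/2 = 29, R_n = min(1.2×29×10×450, 2.4×16×10×450) = 156.6 kN/bolt; interior L_c = 46 − 18 = 28, R_n = 151.2 kN/bolt. φR_n = 0.75 × (2×156.6 + 8×151.2) = 1142.1 kN.
Block shear: shear path 2×[38+4×46] = 2×222 mm, A_gv = 4440, A_nv = 2×(222 − 4.5×20)×10 = 2640 mm²; tension across gage: (45 − 1×20)×10 = 250 mm². R_n = min(0.6×450×2640, 0.6×300×4440) + 1.0×450×250 = min(712.8, 799.2) + 112.5 = 825.3 kN. φR_n = 0.75 × 825.3 = 619.0 kN.
Governing: min(1414.5, 1142.1, 619.0) = 619.0 kN → block shear.

619.0 kN (block shear governs)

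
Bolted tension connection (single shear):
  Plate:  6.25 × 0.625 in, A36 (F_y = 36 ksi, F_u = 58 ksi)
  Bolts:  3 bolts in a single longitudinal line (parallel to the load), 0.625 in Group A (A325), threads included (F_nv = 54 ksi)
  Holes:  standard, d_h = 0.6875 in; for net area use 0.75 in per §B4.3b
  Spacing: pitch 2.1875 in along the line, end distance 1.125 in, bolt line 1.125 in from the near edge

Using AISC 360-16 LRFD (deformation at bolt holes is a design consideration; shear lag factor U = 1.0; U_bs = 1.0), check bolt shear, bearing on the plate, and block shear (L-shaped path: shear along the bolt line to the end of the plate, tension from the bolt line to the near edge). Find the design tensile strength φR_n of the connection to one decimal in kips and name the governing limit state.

37.3 kips (bolt shear governs)

Bolt shear: A_b = π(0.625)²/4 = 0.3068 in². φR_n = 0.75 × 54 × 0.3068 × 3 × 1 = 37.3 kips.
Bearing (0.625 in plate, F_u = 58 ksi): end bolts L_c = 1.125 − 0.6875/2 = 0.78125, R_n = min(1.2×0.78125×0.625×58, 2.4×0.625×0.625×58) = 33.984 kips/bolt; interior L_c = 2.1875 − 0.6875 = 1.5, R_n = 54.375 kips/bolt. φR_n = 0.75 × (1×33.984 + 2×54.375) = 107.1 kips.
Block shear: shear path 1×[1.125+2×2.1875] = 1×5.5 in, A_gv = 3.4375, A_nv = 1×(5.5 − 2.5×0.75)×0.625 = 2.2656 in²; tension to near edge: (1.125 − 0.5×0.75)×0.625 = 0.46875 in². R_n = min(0.6×58×2.2656, 0.6×36×3.4375) + 1.0×58×0.46875 = min(78.843, 74.25) + 27.188 = 101.44 kips. φR_n = 0.75 × 101.44 = 76.1 kips.
Governing: min(37.3, 107.1, 76.1) = 37.3 kips → bolt shear.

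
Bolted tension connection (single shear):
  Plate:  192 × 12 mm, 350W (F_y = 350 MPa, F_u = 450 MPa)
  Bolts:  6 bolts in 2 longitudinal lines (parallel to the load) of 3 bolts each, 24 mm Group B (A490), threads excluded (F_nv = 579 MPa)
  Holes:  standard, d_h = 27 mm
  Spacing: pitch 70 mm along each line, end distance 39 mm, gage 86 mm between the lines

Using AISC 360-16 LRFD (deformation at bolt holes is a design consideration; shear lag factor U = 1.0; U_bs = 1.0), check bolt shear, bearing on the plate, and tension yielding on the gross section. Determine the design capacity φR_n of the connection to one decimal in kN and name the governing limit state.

725.8 kN (gross-section yield governs)

Bolt shear: A_b = π(24)²/4 = 452.39 mm². φR_n = 0.75 × 579 × 452.39 × 6 × 1 = 1178.7 kN.
Bearing (12 mm plate, F_u = 450 MPa): end bolts L_c = 39 − 27/2 = 25.5, R_n = min(1.2×25.5×12×450, 2.4×24×12×450) = 165.24 kN/bolt; interior L_c = 70 − 27 = 43, R_n = 278.64 kN/bolt. φR_n = 0.75 × (2×165.24 + 4×278.64) = 1083.8 kN.
Tension yield (gross): A_g = 192×12 = 2304 mm². φR_n = 0.90 × 350 × 2304 = 725.8 kN.
Governing: min(1178.7, 1083.8, 725.8) = 725.8 kN → gross-section yield.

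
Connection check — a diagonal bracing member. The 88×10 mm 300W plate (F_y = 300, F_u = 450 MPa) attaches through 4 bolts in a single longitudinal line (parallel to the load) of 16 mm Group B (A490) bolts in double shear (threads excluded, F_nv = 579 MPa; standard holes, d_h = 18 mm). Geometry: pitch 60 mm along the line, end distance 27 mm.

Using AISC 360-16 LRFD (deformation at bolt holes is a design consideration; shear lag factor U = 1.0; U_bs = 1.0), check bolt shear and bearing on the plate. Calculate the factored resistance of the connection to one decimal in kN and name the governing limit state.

Bolt shear: A_b = π(16)²/4 = 201.06 mm². φR_n = 0.75 × 579 × 201.06 × 4 × 2 = 698.5 kN.
Bearing (10 mm plate, F_u = 450 MPa): end bolts L_c = 27 − 18/2 = 18, R_n = min(1.2×18×10×450, 2.4×16×10×450) = 97.2 kN/bolt; interior L_c = 60 − 18 = 42, R_n = 172.8 kN/bolt. φR_n = 0.75 × (1×97.2 + 3×172.8) = 461.7 kN.
Governing: min(698.5, 461.7) = 461.7 kN → bearing.

461.7 kN (bearing governs)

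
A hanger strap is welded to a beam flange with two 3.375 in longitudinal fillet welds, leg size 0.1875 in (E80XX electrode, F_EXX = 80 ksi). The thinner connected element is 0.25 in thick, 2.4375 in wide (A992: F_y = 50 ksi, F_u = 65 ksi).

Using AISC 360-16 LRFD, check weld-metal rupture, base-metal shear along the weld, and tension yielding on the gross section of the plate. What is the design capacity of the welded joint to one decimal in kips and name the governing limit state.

Weld metal: throat = 0.707×0.1875 = 0.13256 in, L = 2×3.375 = 6.75 in. φR_n = 0.75 × 0.6 × 80 × 0.13256 × 6.75 = 32.2 kips.
Base metal shear (0.25 in plate): yield φR_n = 1.0×0.6×50×0.25×6.75 = 50.6 kips; rupture φR_n = 0.75×0.6×65×0.25×6.75 = 49.4 kips; take 49.4 kips (rupture).
Tension yield (gross): A_g = 2.4375×0.25 = 0.60938 in². φR_n = 0.90 × 50 × 0.60938 = 27.4 kips.
Governing: min(32.2, 49.4, 27.4) = 27.4 kips → gross-section yield.

27.4 kips (gross-section yield governs)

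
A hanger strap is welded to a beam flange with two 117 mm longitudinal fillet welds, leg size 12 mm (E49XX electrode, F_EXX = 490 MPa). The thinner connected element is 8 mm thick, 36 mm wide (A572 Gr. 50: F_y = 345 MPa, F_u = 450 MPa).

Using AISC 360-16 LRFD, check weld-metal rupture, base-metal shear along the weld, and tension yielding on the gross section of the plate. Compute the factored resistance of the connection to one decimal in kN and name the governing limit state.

Weld metal: throat = 0.707×12 = 8.484 mm, L = 2×117 = 234 mm. φR_n = 0.75 × 0.6 × 490 × 8.484 × 234 = 437.7 kN.
Base metal shear (8 mm plate): yield φR_n = 1.0×0.6×345×8×234 = 387.5 kN; rupture φR_n = 0.75×0.6×450×8×234 = 379.1 kN; take 379.1 kN (rupture).
Tension yield (gross): A_g = 36×8 = 288 mm². φR_n = 0.90 × 345 × 288 = 89.4 kN.
Governing: min(437.7, 379.1, 89.4) = 89.4 kN → gross-section yield.

89.4 kN (gross-section yield governs)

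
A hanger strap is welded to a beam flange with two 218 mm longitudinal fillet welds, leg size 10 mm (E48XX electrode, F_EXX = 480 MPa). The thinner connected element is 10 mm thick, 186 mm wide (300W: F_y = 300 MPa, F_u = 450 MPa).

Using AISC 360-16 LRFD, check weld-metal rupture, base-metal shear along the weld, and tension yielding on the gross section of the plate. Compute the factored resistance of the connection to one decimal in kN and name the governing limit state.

Weld metal: throat = 0.707×10 = 7.07 mm, L = 2×218 = 436 mm. φR_n = 0.75 × 0.6 × 480 × 7.07 × 436 = 665.8 kN.
Base metal shear (10 mm plate): yield φR_n = 1.0×0.6×300×10×436 = 784.8 kN; rupture φR_n = 0.75×0.6×450×10×436 = 882.9 kN; take 784.8 kN (yield).
Tension yield (gross): A_g = 186×10 = 1860 mm². φR_n = 0.90 × 300 × 1860 = 502.2 kN.
Governing: min(665.8, 784.8, 502.2) = 502.2 kN → gross-section yield.

502.2 kN (gross-section yield governs)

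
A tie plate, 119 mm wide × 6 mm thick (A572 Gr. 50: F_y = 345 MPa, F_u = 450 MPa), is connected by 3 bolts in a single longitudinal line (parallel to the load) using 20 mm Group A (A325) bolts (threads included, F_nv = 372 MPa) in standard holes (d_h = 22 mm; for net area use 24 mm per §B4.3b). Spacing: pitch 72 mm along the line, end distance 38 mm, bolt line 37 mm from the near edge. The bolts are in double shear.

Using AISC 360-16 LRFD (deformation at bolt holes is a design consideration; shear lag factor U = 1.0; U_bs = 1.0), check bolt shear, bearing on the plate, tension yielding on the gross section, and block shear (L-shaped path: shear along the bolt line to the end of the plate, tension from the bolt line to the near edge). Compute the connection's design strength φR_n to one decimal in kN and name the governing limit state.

198.9 kN (block shear governs)

Bolt shear: A_b = π(20)²/4 = 314.16 mm². φR_n = 0.75 × 372 × 314.16 × 3 × 2 = 525.9 kN.
Bearing (6 mm plate, F_u = 450 MPa): end bolts L_c = 38 − 22/2 = 27, R_n = min(1.2×27×6×450, 2.4×20×6×450) = 87.48 kN/bolt; interior L_c = 72 − 22 = 50, R_n = 129.6 kN/bolt. φR_n = 0.75 × (1×87.48 + 2×129.6) = 260.0 kN.
Tension yield (gross): A_g = 119×6 = 714 mm². φR_n = 0.90 × 345 × 714 = 221.7 kN.
Block shear: shear path 1×[38+2×72] = 1×182 mm, A_gv = 1092, A_nv = 1×(182 − 2.5×24)×6 = 732 mm²; tension to near edge: (37 − 0.5×24)×6 = 150 mm². R_n = min(0.6×450×732, 0.6×345×1092) + 1.0×450×150 = min(197.64, 226.04) + 67.5 = 265.14 kN. φR_n = 0.75 × 265.14 = 198.9 kN.
Governing: min(525.9, 260.0, 221.7, 198.9) = 198.9 kN → block shear.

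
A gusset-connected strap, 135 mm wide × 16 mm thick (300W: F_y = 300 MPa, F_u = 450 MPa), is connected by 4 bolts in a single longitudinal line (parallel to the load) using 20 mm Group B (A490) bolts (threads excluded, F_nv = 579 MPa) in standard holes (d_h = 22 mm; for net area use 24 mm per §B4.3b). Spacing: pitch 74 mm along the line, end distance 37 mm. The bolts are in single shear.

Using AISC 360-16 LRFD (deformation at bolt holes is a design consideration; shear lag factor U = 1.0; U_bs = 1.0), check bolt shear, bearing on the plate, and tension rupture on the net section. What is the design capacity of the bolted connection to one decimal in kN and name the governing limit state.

545.7 kN (bolt shear governs)

Bolt shear: A_b = π(20)²/4 = 314.16 mm². φR_n = 0.75 × 579 × 314.16 × 4 × 1 = 545.7 kN.
Bearing (16 mm plate, F_u = 450 MPa): end bolts L_c = 37 − 22/2 = 26, R_n = min(1.2×26×16×450, 2.4×20×16×450) = 224.64 kN/bolt; interior L_c = 74 − 22 = 52, R_n = 345.6 kN/bolt. φR_n = 0.75 × (1×224.64 + 3×345.6) = 946.1 kN.
Tension rupture (net): A_n = (135 − 1×24)×16 = 1776 mm² (U = 1.0, A_e = A_n). φR_n = 0.75 × 450 × 1776 = 599.4 kN.
Governing: min(545.7, 946.1, 599.4) = 545.7 kN → bolt shear.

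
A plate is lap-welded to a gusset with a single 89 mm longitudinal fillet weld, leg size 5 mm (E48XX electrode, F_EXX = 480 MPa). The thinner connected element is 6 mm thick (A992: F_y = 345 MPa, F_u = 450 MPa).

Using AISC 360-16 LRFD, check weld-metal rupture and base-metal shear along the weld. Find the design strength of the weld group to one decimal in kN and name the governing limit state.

68.0 kN (weld metal governs)

Weld metal: throat = 0.707×5 = 3.535 mm, L = 89 mm. φR_n = 0.75 × 0.6 × 480 × 3.535 × 89 = 68.0 kN.
Base metal shear (6 mm plate): yield φR_n = 1.0×0.6×345×6×89 = 110.5 kN; rupture φR_n = 0.75×0.6×450×6×89 = 108.1 kN; take 108.1 kN (rupture).
Governing: min(68.0, 108.1) = 68.0 kN → weld metal.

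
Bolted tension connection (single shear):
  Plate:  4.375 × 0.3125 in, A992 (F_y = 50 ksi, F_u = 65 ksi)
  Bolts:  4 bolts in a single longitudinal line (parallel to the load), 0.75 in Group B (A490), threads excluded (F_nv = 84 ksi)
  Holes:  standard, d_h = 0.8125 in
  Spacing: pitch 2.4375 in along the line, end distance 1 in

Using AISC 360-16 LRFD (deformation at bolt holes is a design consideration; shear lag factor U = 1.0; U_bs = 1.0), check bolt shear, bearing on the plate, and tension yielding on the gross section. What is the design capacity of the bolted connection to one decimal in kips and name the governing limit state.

61.5 kips (gross-section yield governs)

Bolt shear: A_b = π(0.75)²/4 = 0.44179 in². φR_n = 0.75 × 84 × 0.44179 × 4 × 1 = 111.3 kips.
Bearing (0.3125 in plate, F_u = 65 ksi): end bolts L_c = 1 − 0.8125/2 = 0.59375, R_n = min(1.2×0.59375×0.3125×65, 2.4×0.75×0.3125×65) = 14.473 kips/bolt; interior L_c = 2.4375 − 0.8125 = 1.625, R_n = 36.563 kips/bolt. φR_n = 0.75 × (1×14.473 + 3×36.563) = 93.1 kips.
Tension yield (gross): A_g = 4.375×0.3125 = 1.3672 in². φR_n = 0.90 × 50 × 1.3672 = 61.5 kips.
Governing: min(111.3, 93.1, 61.5) = 61.5 kips → gross-section yield.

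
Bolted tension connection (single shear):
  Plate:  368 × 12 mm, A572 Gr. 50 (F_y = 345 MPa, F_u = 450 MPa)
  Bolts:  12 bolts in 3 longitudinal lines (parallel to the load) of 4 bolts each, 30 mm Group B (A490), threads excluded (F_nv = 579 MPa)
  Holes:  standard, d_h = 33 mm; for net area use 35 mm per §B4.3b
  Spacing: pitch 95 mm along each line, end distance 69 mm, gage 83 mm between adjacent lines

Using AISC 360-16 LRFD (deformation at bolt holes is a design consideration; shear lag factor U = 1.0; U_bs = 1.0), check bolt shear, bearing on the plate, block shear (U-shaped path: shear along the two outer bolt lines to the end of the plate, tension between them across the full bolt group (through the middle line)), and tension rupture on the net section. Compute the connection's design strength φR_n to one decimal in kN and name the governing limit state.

1065.2 kN (net-section rupture governs)

Bolt shear: A_b = π(30)²/4 = 706.86 mm². φR_n = 0.75 × 579 × 706.86 × 12 × 1 = 3683.4 kN.
Bearing (12 mm plate, F_u = 450 MPa): end bolts L_c = 69 − 33/2 = 52.5, R_n = min(1.2×52.5×12×450, 2.4×30×12×450) = 340.2 kN/bolt; interior L_c = 95 − 33 = 62, R_n = 388.8 kN/bolt. φR_n = 0.75 × (3×340.2 + 9×388.8) = 3389.9 kN.
Block shear: shear path 2×[69+3×95] = 2×354 mm, A_gv = 8496, A_nv = 2×(354 − 3.5×35)×12 = 5556 mm²; tension across gage: (166 − 2×35)×12 = 1152 mm². R_n = min(0.6×450×5556, 0.6×345×8496) + 1.0×450×1152 = min(1500.1, 1758.7) + 518.4 = 2018.5 kN. φR_n = 0.75 × 2018.5 = 1513.9 kN.
Tension rupture (net): A_n = (368 − 3×35)×12 = 3156 mm² (U = 1.0, A_e = A_n). φR_n = 0.75 × 450 × 3156 = 1065.2 kN.
Governing: min(3683.4, 3389.9, 1513.9, 1065.2) = 1065.2 kN → net-section rupture.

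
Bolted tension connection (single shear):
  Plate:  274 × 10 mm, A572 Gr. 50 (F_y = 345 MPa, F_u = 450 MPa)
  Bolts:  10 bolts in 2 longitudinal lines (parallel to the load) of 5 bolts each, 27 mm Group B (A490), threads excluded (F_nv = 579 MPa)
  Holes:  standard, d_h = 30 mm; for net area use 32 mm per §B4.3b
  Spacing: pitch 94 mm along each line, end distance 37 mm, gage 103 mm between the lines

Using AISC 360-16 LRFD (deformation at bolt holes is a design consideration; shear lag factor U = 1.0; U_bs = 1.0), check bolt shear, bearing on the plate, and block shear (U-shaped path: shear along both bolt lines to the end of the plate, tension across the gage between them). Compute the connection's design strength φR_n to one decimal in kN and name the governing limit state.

1329.1 kN (block shear governs)

Bolt shear: A_b = π(27)²/4 = 572.56 mm². φR_n = 0.75 × 579 × 572.56 × 10 × 1 = 2486.3 kN.
Bearing (10 mm plate, F_u = 450 MPa): end bolts L_c = 37 − 30/2 = 22, R_n = min(1.2×22×10×450, 2.4×27×10×450) = 118.8 kN/bolt; interior L_c = 94 − 30 = 64, R_n = 291.6 kN/bolt. φR_n = 0.75 × (2×118.8 + 8×291.6) = 1927.8 kN.
Block shear: shear path 2×[37+4×94] = 2×413 mm, A_gv = 8260, A_nv = 2×(413 − 4.5×32)×10 = 5380 mm²; tension across gage: (103 − 1×32)×10 = 710 mm². R_n = min(0.6×450×5380, 0.6×345×8260) + 1.0×450×710 = min(1452.6, 1709.8) + 319.5 = 1772.1 kN. φR_n = 0.75 × 1772.1 = 1329.1 kN.
Governing: min(2486.3, 1927.8, 1329.1) = 1329.1 kN → block shear.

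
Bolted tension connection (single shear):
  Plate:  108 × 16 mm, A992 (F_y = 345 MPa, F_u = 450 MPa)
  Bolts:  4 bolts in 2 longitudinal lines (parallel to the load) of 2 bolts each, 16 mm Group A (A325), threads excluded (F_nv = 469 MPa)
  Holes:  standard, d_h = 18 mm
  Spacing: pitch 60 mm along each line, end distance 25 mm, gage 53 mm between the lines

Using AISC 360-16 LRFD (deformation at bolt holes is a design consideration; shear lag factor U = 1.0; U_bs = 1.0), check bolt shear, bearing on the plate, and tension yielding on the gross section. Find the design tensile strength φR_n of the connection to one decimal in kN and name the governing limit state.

Bolt shear: A_b = π(16)²/4 = 201.06 mm². φR_n = 0.75 × 469 × 201.06 × 4 × 1 = 282.9 kN.
Bearing (16 mm plate, F_u = 450 MPa): end bolts L_c = 25 − 18/2 = 16, R_n = min(1.2×16×16×450, 2.4×16×16×450) = 138.24 kN/bolt; interior L_c = 60 − 18 = 42, R_n = 276.48 kN/bolt. φR_n = 0.75 × (2×138.24 + 2×276.48) = 622.1 kN.
Tension yield (gross): A_g = 108×16 = 1728 mm². φR_n = 0.90 × 345 × 1728 = 536.5 kN.
Governing: min(282.9, 622.1, 536.5) = 282.9 kN → bolt shear.

282.9 kN (bolt shear governs)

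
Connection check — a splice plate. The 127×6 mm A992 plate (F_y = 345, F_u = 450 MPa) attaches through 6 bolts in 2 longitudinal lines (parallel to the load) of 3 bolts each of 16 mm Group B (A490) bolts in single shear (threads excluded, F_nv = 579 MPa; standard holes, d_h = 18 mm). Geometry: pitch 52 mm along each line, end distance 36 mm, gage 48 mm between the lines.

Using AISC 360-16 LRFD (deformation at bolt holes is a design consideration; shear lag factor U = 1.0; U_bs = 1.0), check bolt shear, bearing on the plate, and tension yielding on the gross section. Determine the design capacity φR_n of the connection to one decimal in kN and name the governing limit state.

236.6 kN (gross-section yield governs)

Bolt shear: A_b = π(16)²/4 = 201.06 mm². φR_n = 0.75 × 579 × 201.06 × 6 × 1 = 523.9 kN.
Bearing (6 mm plate, F_u = 450 MPa): end bolts L_c = 36 − 18/2 = 27, R_n = min(1.2×27×6×450, 2.4×16×6×450) = 87.48 kN/bolt; interior L_c = 52 − 18 = 34, R_n = 103.68 kN/bolt. φR_n = 0.75 × (2×87.48 + 4×103.68) = 442.3 kN.
Tension yield (gross): A_g = 127×6 = 762 mm². φR_n = 0.90 × 345 × 762 = 236.6 kN.
Governing: min(523.9, 442.3, 236.6) = 236.6 kN → gross-section yield.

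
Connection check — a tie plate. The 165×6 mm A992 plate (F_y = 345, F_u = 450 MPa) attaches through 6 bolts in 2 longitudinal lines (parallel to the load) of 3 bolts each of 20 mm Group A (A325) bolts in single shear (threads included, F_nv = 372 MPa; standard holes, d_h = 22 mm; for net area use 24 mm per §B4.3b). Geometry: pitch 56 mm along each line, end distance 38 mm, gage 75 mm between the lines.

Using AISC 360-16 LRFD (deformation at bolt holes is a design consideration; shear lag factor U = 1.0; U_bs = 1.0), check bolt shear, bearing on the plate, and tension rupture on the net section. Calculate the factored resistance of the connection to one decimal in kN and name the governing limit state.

236.9 kN (net-section rupture governs)

Bolt shear: A_b = π(20)²/4 = 314.16 mm². φR_n = 0.75 × 372 × 314.16 × 6 × 1 = 525.9 kN.
Bearing (6 mm plate, F_u = 450 MPa): end bolts L_c = 38 − 22/2 = 27, R_n = min(1.2×27×6×450, 2.4×20×6×450) = 87.48 kN/bolt; interior L_c = 56 − 22 = 34, R_n = 110.16 kN/bolt. φR_n = 0.75 × (2×87.48 + 4×110.16) = 461.7 kN.
Tension rupture (net): A_n = (165 − 2×24)×6 = 702 mm² (U = 1.0, A_e = A_n). φR_n = 0.75 × 450 × 702 = 236.9 kN.
Governing: min(525.9, 461.7, 236.9) = 236.9 kN → net-section rupture.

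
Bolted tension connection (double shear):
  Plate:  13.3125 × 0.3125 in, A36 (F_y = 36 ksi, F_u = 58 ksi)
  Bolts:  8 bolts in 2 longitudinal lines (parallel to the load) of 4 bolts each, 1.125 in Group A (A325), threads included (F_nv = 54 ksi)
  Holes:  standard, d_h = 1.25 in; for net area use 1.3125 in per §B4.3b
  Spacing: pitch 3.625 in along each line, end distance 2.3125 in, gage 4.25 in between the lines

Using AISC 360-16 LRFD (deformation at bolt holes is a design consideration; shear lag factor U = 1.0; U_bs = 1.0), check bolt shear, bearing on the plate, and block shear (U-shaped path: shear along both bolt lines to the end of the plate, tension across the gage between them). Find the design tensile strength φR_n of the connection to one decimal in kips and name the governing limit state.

173.5 kips (block shear governs)

Bolt shear: A_b = π(1.125)²/4 = 0.99402 in². φR_n = 0.75 × 54 × 0.99402 × 8 × 2 = 644.1 kips.
Bearing (0.3125 in plate, F_u = 58 ksi): end bolts L_c = 2.3125 − 1.25/2 = 1.6875, R_n = min(1.2×1.6875×0.3125×58, 2.4×1.125×0.3125×58) = 36.703 kips/bolt; interior L_c = 3.625 − 1.25 = 2.375, R_n = 48.938 kips/bolt. φR_n = 0.75 × (2×36.703 + 6×48.938) = 275.3 kips.
Block shear: shear path 2×[2.3125+3×3.625] = 2×13.1875 in, A_gv = 8.2422, A_nv = 2×(13.1875 − 3.5×1.3125)×0.3125 = 5.3711 in²; tension across gage: (4.25 − 1×1.3125)×0.3125 = 0.91797 in². R_n = min(0.6×58×5.3711, 0.6×36×8.2422) + 1.0×58×0.91797 = min(186.91, 178.03) + 53.242 = 231.27 kips. φR_n = 0.75 × 231.27 = 173.5 kips.
Governing: min(644.1, 275.3, 173.5) = 173.5 kips → block shear.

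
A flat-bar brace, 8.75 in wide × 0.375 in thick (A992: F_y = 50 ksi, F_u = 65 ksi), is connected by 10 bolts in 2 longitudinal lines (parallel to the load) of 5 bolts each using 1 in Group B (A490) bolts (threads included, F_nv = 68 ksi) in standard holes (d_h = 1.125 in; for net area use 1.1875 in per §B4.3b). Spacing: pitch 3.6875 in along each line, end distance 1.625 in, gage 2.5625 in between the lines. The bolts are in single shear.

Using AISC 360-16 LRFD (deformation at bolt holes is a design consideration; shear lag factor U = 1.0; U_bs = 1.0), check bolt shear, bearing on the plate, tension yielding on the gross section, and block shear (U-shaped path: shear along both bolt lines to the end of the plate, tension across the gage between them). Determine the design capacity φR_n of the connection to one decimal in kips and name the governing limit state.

147.7 kips (gross-section yield governs)

Bolt shear: A_b = π(1)²/4 = 0.7854 in². φR_n = 0.75 × 68 × 0.7854 × 10 × 1 = 400.6 kips.
Bearing (0.375 in plate, F_u = 65 ksi): end bolts L_c = 1.625 − 1.125/2 = 1.0625, R_n = min(1.2×1.0625×0.375×65, 2.4×1×0.375×65) = 31.078 kips/bolt; interior L_c = 3.6875 − 1.125 = 2.5625, R_n = 58.5 kips/bolt. φR_n = 0.75 × (2×31.078 + 8×58.5) = 397.6 kips.
Tension yield (gross): A_g = 8.75×0.375 = 3.2813 in². φR_n = 0.90 × 50 × 3.2813 = 147.7 kips.
Block shear: shear path 2×[1.625+4×3.6875] = 2×16.375 in, A_gv = 12.281, A_nv = 2×(16.375 − 4.5×1.1875)×0.375 = 8.2734 in²; tension across gage: (2.5625 − 1×1.1875)×0.375 = 0.51563 in². R_n = min(0.6×65×8.2734, 0.6×50×12.281) + 1.0×65×0.51563 = min(322.66, 368.43) + 33.516 = 356.18 kips. φR_n = 0.75 × 356.18 = 267.1 kips.
Governing: min(400.6, 397.6, 147.7, 267.1) = 147.7 kips → gross-section yield.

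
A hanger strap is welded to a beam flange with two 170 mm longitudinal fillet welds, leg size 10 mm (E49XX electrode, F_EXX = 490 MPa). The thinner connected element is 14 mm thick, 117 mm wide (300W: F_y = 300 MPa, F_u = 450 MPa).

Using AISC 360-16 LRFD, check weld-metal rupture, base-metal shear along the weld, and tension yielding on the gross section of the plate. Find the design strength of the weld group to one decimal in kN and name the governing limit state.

442.3 kN (gross-section yield governs)

Weld metal: throat = 0.707×10 = 7.07 mm, L = 2×170 = 340 mm. φR_n = 0.75 × 0.6 × 490 × 7.07 × 340 = 530.0 kN.
Base metal shear (14 mm plate): yield φR_n = 1.0×0.6×300×14×340 = 856.8 kN; rupture φR_n = 0.75×0.6×450×14×340 = 963.9 kN; take 856.8 kN (yield).
Tension yield (gross): A_g = 117×14 = 1638 mm². φR_n = 0.90 × 300 × 1638 = 442.3 kN.
Governing: min(530.0, 856.8, 442.3) = 442.3 kN → gross-section yield.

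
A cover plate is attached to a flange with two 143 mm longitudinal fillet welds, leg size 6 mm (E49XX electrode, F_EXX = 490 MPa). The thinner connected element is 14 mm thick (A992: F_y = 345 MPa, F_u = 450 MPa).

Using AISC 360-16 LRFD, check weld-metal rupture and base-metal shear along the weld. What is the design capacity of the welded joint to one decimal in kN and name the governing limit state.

Weld metal: throat = 0.707×6 = 4.242 mm, L = 2×143 = 286 mm. φR_n = 0.75 × 0.6 × 490 × 4.242 × 286 = 267.5 kN.
Base metal shear (14 mm plate): yield φR_n = 1.0×0.6×345×14×286 = 828.8 kN; rupture φR_n = 0.75×0.6×450×14×286 = 810.8 kN; take 810.8 kN (rupture).
Governing: min(267.5, 810.8) = 267.5 kN → weld metal.

267.5 kN (weld metal governs)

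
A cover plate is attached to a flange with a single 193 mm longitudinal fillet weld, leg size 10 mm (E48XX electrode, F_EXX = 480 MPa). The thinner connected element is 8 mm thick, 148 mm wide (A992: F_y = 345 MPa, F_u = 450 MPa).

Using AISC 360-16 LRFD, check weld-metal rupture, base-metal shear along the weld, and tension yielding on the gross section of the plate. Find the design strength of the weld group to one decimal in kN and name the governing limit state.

Weld metal: throat = 0.707×10 = 7.07 mm, L = 193 mm. φR_n = 0.75 × 0.6 × 480 × 7.07 × 193 = 294.7 kN.
Base metal shear (8 mm plate): yield φR_n = 1.0×0.6×345×8×193 = 319.6 kN; rupture φR_n = 0.75×0.6×450×8×193 = 312.7 kN; take 312.7 kN (rupture).
Tension yield (gross): A_g = 148×8 = 1184 mm². φR_n = 0.90 × 345 × 1184 = 367.6 kN.
Governing: min(294.7, 312.7, 367.6) = 294.7 kN → weld metal.

294.7 kN (weld metal governs)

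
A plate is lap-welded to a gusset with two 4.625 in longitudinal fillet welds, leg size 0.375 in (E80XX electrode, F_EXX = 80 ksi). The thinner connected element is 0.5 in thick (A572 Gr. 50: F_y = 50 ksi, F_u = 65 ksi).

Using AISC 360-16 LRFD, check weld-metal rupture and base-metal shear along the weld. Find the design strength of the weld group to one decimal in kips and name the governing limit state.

88.3 kips (weld metal governs)

Weld metal: throat = 0.707×0.375 = 0.26513 in, L = 2×4.625 = 9.25 in. φR_n = 0.75 × 0.6 × 80 × 0.26513 × 9.25 = 88.3 kips.
Base metal shear (0.5 in plate): yield φR_n = 1.0×0.6×50×0.5×9.25 = 138.8 kips; rupture φR_n = 0.75×0.6×65×0.5×9.25 = 135.3 kips; take 135.3 kips (rupture).
Governing: min(88.3, 135.3) = 88.3 kips → weld metal.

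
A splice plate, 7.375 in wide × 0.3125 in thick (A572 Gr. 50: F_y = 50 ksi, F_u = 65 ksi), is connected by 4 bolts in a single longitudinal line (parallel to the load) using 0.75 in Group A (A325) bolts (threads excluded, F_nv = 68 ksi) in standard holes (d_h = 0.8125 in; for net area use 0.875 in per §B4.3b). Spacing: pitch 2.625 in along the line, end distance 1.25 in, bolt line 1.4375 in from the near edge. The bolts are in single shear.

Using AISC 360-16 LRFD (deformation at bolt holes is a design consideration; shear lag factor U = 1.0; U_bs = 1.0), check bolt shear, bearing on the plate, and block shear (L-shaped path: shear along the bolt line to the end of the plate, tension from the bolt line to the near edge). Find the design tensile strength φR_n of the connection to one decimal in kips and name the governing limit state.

Bolt shear: A_b = π(0.75)²/4 = 0.44179 in². φR_n = 0.75 × 68 × 0.44179 × 4 × 1 = 90.1 kips.
Bearing (0.3125 in plate, F_u = 65 ksi): end bolts L_c = 1.25 − 0.8125/2 = 0.84375, R_n = min(1.2×0.84375×0.3125×65, 2.4×0.75×0.3125×65) = 20.566 kips/bolt; interior L_c = 2.625 − 0.8125 = 1.8125, R_n = 36.563 kips/bolt. φR_n = 0.75 × (1×20.566 + 3×36.563) = 97.7 kips.
Block shear: shear path 1×[1.25+3×2.625] = 1×9.125 in, A_gv = 2.8516, A_nv = 1×(9.125 − 3.5×0.875)×0.3125 = 1.8945 in²; tension to near edge: (1.4375 − 0.5×0.875)×0.3125 = 0.3125 in². R_n = min(0.6×65×1.8945, 0.6×50×2.8516) + 1.0×65×0.3125 = min(73.886, 85.548) + 20.313 = 94.199 kips. φR_n = 0.75 × 94.199 = 70.6 kips.
Governing: min(90.1, 97.7, 70.6) = 70.6 kips → block shear.

70.6 kips (block shear governs)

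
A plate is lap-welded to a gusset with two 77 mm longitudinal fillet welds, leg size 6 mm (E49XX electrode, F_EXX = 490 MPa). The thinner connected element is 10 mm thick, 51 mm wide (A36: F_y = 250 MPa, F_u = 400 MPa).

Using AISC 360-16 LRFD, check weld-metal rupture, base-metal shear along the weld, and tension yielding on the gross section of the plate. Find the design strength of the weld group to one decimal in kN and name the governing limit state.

114.8 kN (gross-section yield governs)

Weld metal: throat = 0.707×6 = 4.242 mm, L = 2×77 = 154 mm. φR_n = 0.75 × 0.6 × 490 × 4.242 × 154 = 144.0 kN.
Base metal shear (10 mm plate): yield φR_n = 1.0×0.6×250×10×154 = 231.0 kN; rupture φR_n = 0.75×0.6×400×10×154 = 277.2 kN; take 231.0 kN (yield).
Tension yield (gross): A_g = 51×10 = 510 mm². φR_n = 0.90 × 250 × 510 = 114.8 kN.
Governing: min(144.0, 231.0, 114.8) = 114.8 kN → gross-section yield.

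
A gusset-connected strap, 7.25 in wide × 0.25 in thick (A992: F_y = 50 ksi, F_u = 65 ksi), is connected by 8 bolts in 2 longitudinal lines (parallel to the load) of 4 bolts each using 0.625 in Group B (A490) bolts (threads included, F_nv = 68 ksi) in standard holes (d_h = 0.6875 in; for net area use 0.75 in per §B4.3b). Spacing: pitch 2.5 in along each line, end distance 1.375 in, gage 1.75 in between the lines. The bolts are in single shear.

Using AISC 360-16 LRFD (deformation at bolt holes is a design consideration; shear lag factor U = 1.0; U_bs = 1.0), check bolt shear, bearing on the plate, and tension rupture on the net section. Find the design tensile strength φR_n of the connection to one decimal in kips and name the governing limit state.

Bolt shear: A_b = π(0.625)²/4 = 0.3068 in². φR_n = 0.75 × 68 × 0.3068 × 8 × 1 = 125.2 kips.
Bearing (0.25 in plate, F_u = 65 ksi): end bolts L_c = 1.375 − 0.6875/2 = 1.03125, R_n = min(1.2×1.03125×0.25×65, 2.4×0.625×0.25×65) = 20.109 kips/bolt; interior L_c = 2.5 − 0.6875 = 1.8125, R_n = 24.375 kips/bolt. φR_n = 0.75 × (2×20.109 + 6×24.375) = 139.9 kips.
Tension rupture (net): A_n = (7.25 − 2×0.75)×0.25 = 1.4375 in² (U = 1.0, A_e = A_n). φR_n = 0.75 × 65 × 1.4375 = 70.1 kips.
Governing: min(125.2, 139.9, 70.1) = 70.1 kips → net-section rupture.

70.1 kips (net-section rupture governs)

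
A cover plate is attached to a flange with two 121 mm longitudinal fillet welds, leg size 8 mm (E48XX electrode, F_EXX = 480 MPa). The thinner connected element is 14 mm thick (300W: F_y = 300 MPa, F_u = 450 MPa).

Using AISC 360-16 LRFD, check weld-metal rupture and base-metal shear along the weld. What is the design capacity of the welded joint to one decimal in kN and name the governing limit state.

295.7 kN (weld metal governs)

Weld metal: throat = 0.707×8 = 5.656 mm, L = 2×121 = 242 mm. φR_n = 0.75 × 0.6 × 480 × 5.656 × 242 = 295.7 kN.
Base metal shear (14 mm plate): yield φR_n = 1.0×0.6×300×14×242 = 609.8 kN; rupture φR_n = 0.75×0.6×450×14×242 = 686.1 kN; take 609.8 kN (yield).
Governing: min(295.7, 609.8) = 295.7 kN → weld metal.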